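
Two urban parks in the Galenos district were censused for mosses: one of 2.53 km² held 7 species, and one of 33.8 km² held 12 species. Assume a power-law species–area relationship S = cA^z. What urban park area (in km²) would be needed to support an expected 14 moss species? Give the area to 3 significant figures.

70.9 km²

z = ln(12/7) / ln(33.8/2.53) = 0.5390 / 2.5922 = 0.2079
c = 7 / 2.53^0.2079 = 7 / 1.213 = 5.771
A = (14/5.771)^(1/0.2079) ⇒ ln A = ln(2.426)/0.2079 = 4.2618
A = e^4.2618 ≈ 70.94 km²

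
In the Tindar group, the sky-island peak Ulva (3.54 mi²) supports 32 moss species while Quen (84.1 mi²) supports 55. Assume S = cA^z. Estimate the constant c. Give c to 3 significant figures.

25.8

z = ln(S₂/S₁) / ln(A₂/A₁) = ln(55/32) / ln(84.1/3.54) = 0.5416 / 3.1679 = 0.1710
c = S₁ / A₁^z = 32 / 3.54^0.1710 = 32 / 1.241 = 25.78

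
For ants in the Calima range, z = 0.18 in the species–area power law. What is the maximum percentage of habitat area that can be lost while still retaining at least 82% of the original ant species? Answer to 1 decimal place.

Need (A_new/A_old)^0.18 = 0.82, so A_new/A_old = 0.82^(1/0.18) = 0.82^5.556
ln(A_new/A_old) = ln 0.82 / 0.18 = -0.1985 / 0.18 = -1.1025
A_new/A_old = e^-1.1025 ≈ 0.332
Fraction that can be lost = 1 − 0.332 = 0.668

66.8%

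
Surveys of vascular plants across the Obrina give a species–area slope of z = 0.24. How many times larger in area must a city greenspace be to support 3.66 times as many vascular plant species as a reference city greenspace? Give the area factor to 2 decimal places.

222.76

(A₂/A₁)^0.24 = 3.66, so A₂/A₁ = 3.66^(1/0.24) = 3.66^4.167
ln(A₂/A₁) = ln 3.66 / 0.24 = 1.2975 / 0.24 = 5.4061
A₂/A₁ = e^5.4061 ≈ 222.8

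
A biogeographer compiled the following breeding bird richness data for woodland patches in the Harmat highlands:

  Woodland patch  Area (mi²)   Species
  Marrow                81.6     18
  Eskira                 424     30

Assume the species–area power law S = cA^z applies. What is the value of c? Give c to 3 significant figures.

4.60

z = ln(S₂/S₁) / ln(A₂/A₁) = ln(30/18) / ln(424/81.6) = 0.5108 / 1.6479 = 0.3100
c = S₁ / A₁^z = 18 / 81.6^0.3100 = 18 / 3.914 = 4.599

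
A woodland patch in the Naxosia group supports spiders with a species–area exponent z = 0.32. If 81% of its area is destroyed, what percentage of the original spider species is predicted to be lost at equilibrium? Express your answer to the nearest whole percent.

41%

S_new/S_old = (A_new/A_old)^z = 0.19^0.32
= exp(0.32 × ln 0.19) = exp(0.32 × -1.6607) = exp(-0.5314) ≈ 0.5878
Fraction lost = 1 − 0.5878 = 0.4122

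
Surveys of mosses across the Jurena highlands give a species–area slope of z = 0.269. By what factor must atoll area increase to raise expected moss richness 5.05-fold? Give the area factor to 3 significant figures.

(A₂/A₁)^0.269 = 5.05, so A₂/A₁ = 5.05^(1/0.269) = 5.05^3.717
ln(A₂/A₁) = ln 5.05 / 0.269 = 1.6194 / 0.269 = 6.0200
A₂/A₁ = e^6.0200 ≈ 411.6

412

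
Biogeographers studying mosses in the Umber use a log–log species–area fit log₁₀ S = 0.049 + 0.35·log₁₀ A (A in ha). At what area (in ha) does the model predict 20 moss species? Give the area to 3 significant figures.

20 = 1.119 × A^0.35  ⇒  A^0.35 = 20/1.119 = 17.87
ln A = ln(17.87) / 0.35 = 2.8829 / 0.35 = 8.2369
A = e^8.2369 ≈ 3778 ha

3780 ha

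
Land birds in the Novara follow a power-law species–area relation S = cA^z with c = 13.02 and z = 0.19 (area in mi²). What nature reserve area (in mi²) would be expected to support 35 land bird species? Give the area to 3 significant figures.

182 mi²

35 = 13.02 × A^0.19  ⇒  A^0.19 = 35/13.02 = 2.688
ln A = ln(2.688) / 0.19 = 0.9889 / 0.19 = 5.2045
A = e^5.2045 ≈ 182.1 mi²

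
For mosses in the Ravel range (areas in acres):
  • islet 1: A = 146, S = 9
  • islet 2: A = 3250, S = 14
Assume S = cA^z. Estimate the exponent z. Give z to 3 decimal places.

Taking logs: ln S = ln c + z ln A, so z = (ln S₂ − ln S₁)/(ln A₂ − ln A₁).
z = ln(14/9) / ln(3250/146) = ln(1.556) / ln(22.26) = 0.4418 / 3.1028 = 0.1424

0.142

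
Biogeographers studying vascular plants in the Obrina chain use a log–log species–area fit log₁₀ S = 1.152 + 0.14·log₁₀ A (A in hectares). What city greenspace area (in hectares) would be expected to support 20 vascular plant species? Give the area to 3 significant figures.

11.6 hectares

20 = 14.19 × A^0.14  ⇒  A^0.14 = 20/14.19 = 1.409
ln A = ln(1.409) / 0.14 = 0.3432 / 0.14 = 2.4511
A = e^2.4511 ≈ 11.6 hectares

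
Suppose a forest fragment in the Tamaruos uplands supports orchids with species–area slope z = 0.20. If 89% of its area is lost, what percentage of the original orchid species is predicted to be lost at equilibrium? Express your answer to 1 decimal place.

35.7%

S_new/S_old = (A_new/A_old)^z = 0.11^0.2
= exp(0.2 × ln 0.11) = exp(0.2 × -2.2073) = exp(-0.4415) ≈ 0.6431
Fraction lost = 1 − 0.6431 = 0.3569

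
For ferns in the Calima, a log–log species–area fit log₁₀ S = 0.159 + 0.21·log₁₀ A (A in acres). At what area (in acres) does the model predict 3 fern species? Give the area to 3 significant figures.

32.7 acres

3 = 1.442 × A^0.21  ⇒  A^0.21 = 3/1.442 = 2.08
ln A = ln(2.08) / 0.21 = 0.7325 / 0.21 = 3.4881
A = e^3.4881 ≈ 32.72 acres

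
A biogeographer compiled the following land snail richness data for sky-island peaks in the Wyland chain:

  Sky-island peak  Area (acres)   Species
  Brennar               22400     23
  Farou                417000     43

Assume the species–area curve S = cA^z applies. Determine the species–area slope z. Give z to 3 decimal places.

Taking logs: ln S = ln c + z ln A, so z = (ln S₂ − ln S₁)/(ln A₂ − ln A₁).
z = ln(43/23) / ln(417000/22400) = ln(1.87) / ln(18.62) = 0.6257 / 2.9240 = 0.2140

0.214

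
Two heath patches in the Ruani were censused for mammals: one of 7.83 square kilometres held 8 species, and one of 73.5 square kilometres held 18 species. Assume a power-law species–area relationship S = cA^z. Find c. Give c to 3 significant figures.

3.80

z = ln(S₂/S₁) / ln(A₂/A₁) = ln(18/8) / ln(73.5/7.83) = 0.8109 / 2.2393 = 0.3621
c = S₁ / A₁^z = 8 / 7.83^0.3621 = 8 / 2.107 = 3.797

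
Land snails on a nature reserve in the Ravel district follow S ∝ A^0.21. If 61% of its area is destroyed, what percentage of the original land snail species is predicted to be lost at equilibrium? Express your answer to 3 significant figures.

S_new/S_old = (A_new/A_old)^z = 0.39^0.21
= exp(0.21 × ln 0.39) = exp(0.21 × -0.9416) = exp(-0.1977) ≈ 0.8206
Fraction lost = 1 − 0.8206 = 0.1794

17.9%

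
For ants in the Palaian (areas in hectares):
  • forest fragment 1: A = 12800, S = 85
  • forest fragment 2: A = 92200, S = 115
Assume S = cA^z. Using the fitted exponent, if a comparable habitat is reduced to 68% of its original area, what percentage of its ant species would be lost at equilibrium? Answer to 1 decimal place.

z = ln(115/85) / ln(92200/12800) = 0.3023 / 1.9745 = 0.1531
S_new/S_old = (A_new/A_old)^z = 0.68^0.1531 = exp(0.1531 × -0.3857) = 0.9427
Fraction lost = 1 − 0.9427 = 0.05733

5.7%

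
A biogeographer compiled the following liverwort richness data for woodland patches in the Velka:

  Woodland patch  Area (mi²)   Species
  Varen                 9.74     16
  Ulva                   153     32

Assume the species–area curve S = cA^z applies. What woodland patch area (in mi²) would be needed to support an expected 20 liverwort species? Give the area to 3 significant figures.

23.6 mi²

z = ln(32/16) / ln(153/9.74) = 0.6931 / 2.7542 = 0.2517
c = 16 / 9.74^0.2517 = 16 / 1.773 = 9.023
A = (20/9.023)^(1/0.2517) ⇒ ln A = ln(2.217)/0.2517 = 3.1629
A = e^3.1629 ≈ 23.64 mi²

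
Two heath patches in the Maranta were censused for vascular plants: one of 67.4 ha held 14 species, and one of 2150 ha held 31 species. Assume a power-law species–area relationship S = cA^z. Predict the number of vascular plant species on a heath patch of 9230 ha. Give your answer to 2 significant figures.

43

z = ln(31/14) / ln(2150/67.4) = 0.7949 / 3.4626 = 0.2296
c = 14 / 67.4^0.2296 = 14 / 2.629 = 5.325
S₃ = 5.325 × 9230^0.2296 = 5.325 × 8.134 ≈ 43.31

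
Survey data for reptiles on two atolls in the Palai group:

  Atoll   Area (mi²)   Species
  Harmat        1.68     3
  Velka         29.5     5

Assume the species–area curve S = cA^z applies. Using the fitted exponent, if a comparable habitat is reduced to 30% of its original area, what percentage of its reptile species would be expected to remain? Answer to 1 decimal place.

z = ln(5/3) / ln(29.5/1.68) = 0.5108 / 2.8656 = 0.1783
S_new/S_old = (A_new/A_old)^z = 0.3^0.1783 = exp(0.1783 × -1.2040) = 0.8068

80.7%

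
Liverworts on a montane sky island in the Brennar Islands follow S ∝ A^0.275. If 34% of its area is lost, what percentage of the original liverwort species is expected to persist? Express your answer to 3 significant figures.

S_new/S_old = (A_new/A_old)^z = 0.66^0.275
= exp(0.275 × ln 0.66) = exp(0.275 × -0.4155) = exp(-0.1143) ≈ 0.892

89.2%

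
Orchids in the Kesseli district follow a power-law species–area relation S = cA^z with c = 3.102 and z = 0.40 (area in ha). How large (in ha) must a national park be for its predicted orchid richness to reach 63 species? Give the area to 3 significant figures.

1860 ha

63 = 3.102 × A^0.4  ⇒  A^0.4 = 63/3.102 = 20.31
ln A = ln(20.31) / 0.4 = 3.0111 / 0.4 = 7.5277
A = e^7.5277 ≈ 1859 ha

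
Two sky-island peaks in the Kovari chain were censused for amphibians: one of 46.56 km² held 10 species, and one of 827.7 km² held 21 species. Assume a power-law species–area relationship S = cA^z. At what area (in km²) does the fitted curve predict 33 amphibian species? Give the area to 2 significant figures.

z = ln(21/10) / ln(827.7/46.56) = 0.7419 / 2.8779 = 0.2578
c = 10 / 46.56^0.2578 = 10 / 2.692 = 3.715
A = (33/3.715)^(1/0.2578) ⇒ ln A = ln(8.882)/0.2578 = 8.4719
A = e^8.4719 ≈ 4778 km²

4800 km²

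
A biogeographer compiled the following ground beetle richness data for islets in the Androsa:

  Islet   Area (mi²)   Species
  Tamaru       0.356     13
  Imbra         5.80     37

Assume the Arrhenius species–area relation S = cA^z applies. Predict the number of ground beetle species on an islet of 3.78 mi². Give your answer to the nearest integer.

z = ln(37/13) / ln(5.8/0.356) = 1.0460 / 2.7907 = 0.3748
c = 13 / 0.356^0.3748 = 13 / 0.679 = 19.15
S₃ = 19.15 × 3.78^0.3748 = 19.15 × 1.646 ≈ 31.51

32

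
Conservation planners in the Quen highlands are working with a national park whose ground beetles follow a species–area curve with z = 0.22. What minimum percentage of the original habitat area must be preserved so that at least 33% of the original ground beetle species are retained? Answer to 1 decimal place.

Need (A_new/A_old)^0.22 = 0.33, so A_new/A_old = 0.33^(1/0.22) = 0.33^4.545
ln(A_new/A_old) = ln 0.33 / 0.22 = -1.1087 / 0.22 = -5.0394
A_new/A_old = e^-5.0394 ≈ 0.006478

0.6%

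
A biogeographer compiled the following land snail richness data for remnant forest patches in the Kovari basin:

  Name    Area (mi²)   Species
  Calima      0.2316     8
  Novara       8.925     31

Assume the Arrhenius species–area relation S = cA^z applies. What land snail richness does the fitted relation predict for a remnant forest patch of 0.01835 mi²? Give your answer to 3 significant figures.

3.12

z = ln(31/8) / ln(8.925/0.2316) = 1.3545 / 3.6516 = 0.3709
c = 8 / 0.2316^0.3709 = 8 / 0.5812 = 13.76
S₃ = 13.76 × 0.01835^0.3709 = 13.76 × 0.2269 ≈ 3.123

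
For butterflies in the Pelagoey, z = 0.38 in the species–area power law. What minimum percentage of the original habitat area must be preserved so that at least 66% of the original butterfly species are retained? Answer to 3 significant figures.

33.5%

Need (A_new/A_old)^0.38 = 0.66, so A_new/A_old = 0.66^(1/0.38) = 0.66^2.632
ln(A_new/A_old) = ln 0.66 / 0.38 = -0.4155 / 0.38 = -1.0935
A_new/A_old = e^-1.0935 ≈ 0.3351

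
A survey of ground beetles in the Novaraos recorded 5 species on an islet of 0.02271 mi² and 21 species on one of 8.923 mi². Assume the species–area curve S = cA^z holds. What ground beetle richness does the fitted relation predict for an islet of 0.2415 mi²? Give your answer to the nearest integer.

9

z = ln(21/5) / ln(8.923/0.02271) = 1.4351 / 5.9736 = 0.2402
c = 5 / 0.02271^0.2402 = 5 / 0.4028 = 12.41
S₃ = 12.41 × 0.2415^0.2402 = 12.41 × 0.7108 ≈ 8.823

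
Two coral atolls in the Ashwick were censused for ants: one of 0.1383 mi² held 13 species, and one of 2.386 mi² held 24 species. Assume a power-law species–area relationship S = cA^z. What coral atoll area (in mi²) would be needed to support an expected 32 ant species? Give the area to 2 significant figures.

9.1 mi²

z = ln(24/13) / ln(2.386/0.1383) = 0.6131 / 2.8479 = 0.2153
c = 13 / 0.1383^0.2153 = 13 / 0.6532 = 19.9
A = (32/19.9)^(1/0.2153) ⇒ ln A = ln(1.608)/0.2153 = 2.2059
A = e^2.2059 ≈ 9.079 mi²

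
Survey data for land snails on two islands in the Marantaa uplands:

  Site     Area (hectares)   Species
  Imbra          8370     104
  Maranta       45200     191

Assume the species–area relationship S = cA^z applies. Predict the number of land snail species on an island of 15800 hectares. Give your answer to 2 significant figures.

130

z = ln(191/104) / ln(45200/8370) = 0.6079 / 1.6864 = 0.3605
c = 104 / 8370^0.3605 = 104 / 25.94 = 4.009
S₃ = 4.009 × 15800^0.3605 = 4.009 × 32.61 ≈ 130.8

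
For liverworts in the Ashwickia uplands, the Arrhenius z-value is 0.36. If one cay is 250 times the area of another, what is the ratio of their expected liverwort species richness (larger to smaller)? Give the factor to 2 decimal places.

7.30

S₂/S₁ = (A₂/A₁)^z = 250^0.36
ln(S₂/S₁) = 0.36 × ln 250 = 0.36 × 5.5215 = 1.9877
S₂/S₁ = e^1.9877 ≈ 7.299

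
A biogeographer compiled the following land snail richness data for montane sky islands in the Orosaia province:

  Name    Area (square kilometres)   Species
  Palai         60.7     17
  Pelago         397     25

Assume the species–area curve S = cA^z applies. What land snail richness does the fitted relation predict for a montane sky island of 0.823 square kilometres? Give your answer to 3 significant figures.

7.03

z = ln(25/17) / ln(397/60.7) = 0.3857 / 1.8780 = 0.2054
c = 17 / 60.7^0.2054 = 17 / 2.324 = 7.316
S₃ = 7.316 × 0.823^0.2054 = 7.316 × 0.9608 ≈ 7.029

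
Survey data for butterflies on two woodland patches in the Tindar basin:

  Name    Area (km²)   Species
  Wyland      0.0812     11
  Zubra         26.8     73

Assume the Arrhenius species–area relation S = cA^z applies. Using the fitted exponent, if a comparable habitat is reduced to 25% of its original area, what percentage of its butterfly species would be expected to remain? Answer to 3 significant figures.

63.6%

z = ln(73/11) / ln(26.8/0.0812) = 1.8926 / 5.7992 = 0.3263
S_new/S_old = (A_new/A_old)^z = 0.25^0.3263 = exp(0.3263 × -1.3863) = 0.6361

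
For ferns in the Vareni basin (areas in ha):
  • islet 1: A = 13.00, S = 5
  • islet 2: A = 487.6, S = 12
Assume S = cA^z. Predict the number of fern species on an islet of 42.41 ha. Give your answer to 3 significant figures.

z = ln(12/5) / ln(487.6/13) = 0.8755 / 3.6245 = 0.2415
c = 5 / 13^0.2415 = 5 / 1.858 = 2.691
S₃ = 2.691 × 42.41^0.2415 = 2.691 × 2.472 ≈ 6.653

6.65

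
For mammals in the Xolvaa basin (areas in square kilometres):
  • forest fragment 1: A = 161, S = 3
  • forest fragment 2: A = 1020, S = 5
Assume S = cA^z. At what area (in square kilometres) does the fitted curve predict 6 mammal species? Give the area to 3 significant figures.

1970 square kilometres

z = ln(5/3) / ln(1020/161) = 0.5108 / 1.8462 = 0.2767
c = 3 / 161^0.2767 = 3 / 4.08 = 0.7354
A = (6/0.7354)^(1/0.2767) ⇒ ln A = ln(8.159)/0.2767 = 7.5865
A = e^7.5865 ≈ 1971 square kilometres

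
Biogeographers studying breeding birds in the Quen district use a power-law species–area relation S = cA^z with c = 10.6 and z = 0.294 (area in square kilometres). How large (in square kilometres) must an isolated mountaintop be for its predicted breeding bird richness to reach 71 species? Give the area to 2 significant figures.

71 = 10.6 × A^0.294  ⇒  A^0.294 = 71/10.6 = 6.698
ln A = ln(6.698) / 0.294 = 1.9018 / 0.294 = 6.4688
A = e^6.4688 ≈ 644.7 square kilometres

640 square kilometres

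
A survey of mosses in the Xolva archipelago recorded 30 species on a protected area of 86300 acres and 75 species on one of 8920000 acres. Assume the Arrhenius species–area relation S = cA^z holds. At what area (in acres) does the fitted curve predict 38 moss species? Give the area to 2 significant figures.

290000 acres

z = ln(75/30) / ln(8920000/86300) = 0.9163 / 4.6382 = 0.1976
c = 30 / 86300^0.1976 = 30 / 9.443 = 3.177
A = (38/3.177)^(1/0.1976) ⇒ ln A = ln(11.96)/0.1976 = 12.5622
A = e^12.5622 ≈ 285550 acres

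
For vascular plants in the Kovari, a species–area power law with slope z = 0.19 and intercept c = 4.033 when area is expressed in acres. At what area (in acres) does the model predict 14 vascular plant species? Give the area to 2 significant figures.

14 = 4.033 × A^0.19  ⇒  A^0.19 = 14/4.033 = 3.471
ln A = ln(3.471) / 0.19 = 1.2445 / 0.19 = 6.5502
A = e^6.5502 ≈ 699.4 acres

700 acres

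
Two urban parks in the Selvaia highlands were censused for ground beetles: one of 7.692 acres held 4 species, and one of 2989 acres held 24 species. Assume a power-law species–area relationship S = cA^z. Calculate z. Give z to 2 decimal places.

0.30

Taking logs: ln S = ln c + z ln A, so z = (ln S₂ − ln S₁)/(ln A₂ − ln A₁).
z = ln(24/4) / ln(2989/7.692) = ln(6) / ln(388.6) = 1.7918 / 5.9625 = 0.3005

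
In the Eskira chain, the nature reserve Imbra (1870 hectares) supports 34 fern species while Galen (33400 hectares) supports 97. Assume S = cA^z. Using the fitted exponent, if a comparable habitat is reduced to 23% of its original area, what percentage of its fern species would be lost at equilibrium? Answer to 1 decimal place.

41.4%

z = ln(97/34) / ln(33400/1870) = 1.0484 / 2.8826 = 0.3637
S_new/S_old = (A_new/A_old)^z = 0.23^0.3637 = exp(0.3637 × -1.4697) = 0.586
Fraction lost = 1 − 0.586 = 0.414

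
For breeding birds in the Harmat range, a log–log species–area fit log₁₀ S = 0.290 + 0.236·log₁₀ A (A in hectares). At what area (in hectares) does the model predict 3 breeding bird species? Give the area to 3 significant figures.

3 = 1.95 × A^0.236  ⇒  A^0.236 = 3/1.95 = 1.539
ln A = ln(1.539) / 0.236 = 0.4309 / 0.236 = 1.8257
A = e^1.8257 ≈ 6.207 hectares

6.21 hectares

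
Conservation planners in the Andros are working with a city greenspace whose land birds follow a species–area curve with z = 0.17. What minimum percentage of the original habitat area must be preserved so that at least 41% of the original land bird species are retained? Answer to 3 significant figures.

0.528%

Need (A_new/A_old)^0.17 = 0.41, so A_new/A_old = 0.41^(1/0.17) = 0.41^5.882
ln(A_new/A_old) = ln 0.41 / 0.17 = -0.8916 / 0.17 = -5.2447
A_new/A_old = e^-5.2447 ≈ 0.005275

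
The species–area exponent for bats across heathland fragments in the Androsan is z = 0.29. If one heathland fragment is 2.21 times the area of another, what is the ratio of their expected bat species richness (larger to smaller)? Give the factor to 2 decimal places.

S₂/S₁ = (A₂/A₁)^z = 2.21^0.29
ln(S₂/S₁) = 0.29 × ln 2.21 = 0.29 × 0.7930 = 0.2300
S₂/S₁ = e^0.2300 ≈ 1.259

1.26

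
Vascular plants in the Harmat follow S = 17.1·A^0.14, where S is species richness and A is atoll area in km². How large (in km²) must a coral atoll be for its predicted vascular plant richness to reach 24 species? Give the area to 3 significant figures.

11.3 km²

24 = 17.1 × A^0.14  ⇒  A^0.14 = 24/17.1 = 1.404
ln A = ln(1.404) / 0.14 = 0.3390 / 0.14 = 2.4213
A = e^2.4213 ≈ 11.26 km²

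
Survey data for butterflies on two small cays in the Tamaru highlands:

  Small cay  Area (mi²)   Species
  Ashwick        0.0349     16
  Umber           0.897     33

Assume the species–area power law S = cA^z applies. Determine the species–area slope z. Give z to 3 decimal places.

0.223

Taking logs: ln S = ln c + z ln A, so z = (ln S₂ − ln S₁)/(ln A₂ − ln A₁).
z = ln(33/16) / ln(0.897/0.0349) = ln(2.062) / ln(25.7) = 0.7239 / 3.2466 = 0.2230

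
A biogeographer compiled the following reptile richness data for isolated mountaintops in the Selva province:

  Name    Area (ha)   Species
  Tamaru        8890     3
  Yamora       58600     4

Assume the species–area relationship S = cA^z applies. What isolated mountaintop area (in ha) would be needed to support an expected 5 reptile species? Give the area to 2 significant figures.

z = ln(4/3) / ln(58600/8890) = 0.2877 / 1.8858 = 0.1526
c = 3 / 8890^0.1526 = 3 / 4.003 = 0.7494
A = (5/0.7494)^(1/0.1526) ⇒ ln A = ln(6.672)/0.1526 = 12.4412
A = e^12.4412 ≈ 253023 ha

250000 ha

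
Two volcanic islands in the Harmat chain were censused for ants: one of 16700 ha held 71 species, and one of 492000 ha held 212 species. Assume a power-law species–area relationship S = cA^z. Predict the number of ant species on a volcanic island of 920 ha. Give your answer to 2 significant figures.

28

z = ln(212/71) / ln(492000/16700) = 1.0939 / 3.3831 = 0.3233
c = 71 / 16700^0.3233 = 71 / 23.2 = 3.061
S₃ = 3.061 × 920^0.3233 = 3.061 × 9.085 ≈ 27.81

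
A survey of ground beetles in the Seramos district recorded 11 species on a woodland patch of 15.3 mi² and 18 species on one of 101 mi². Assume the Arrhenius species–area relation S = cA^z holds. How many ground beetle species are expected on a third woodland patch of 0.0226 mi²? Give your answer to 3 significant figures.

z = ln(18/11) / ln(101/15.3) = 0.4925 / 1.8873 = 0.2609
c = 11 / 15.3^0.2609 = 11 / 2.038 = 5.398
S₃ = 5.398 × 0.0226^0.2609 = 5.398 × 0.372 ≈ 2.008

2.01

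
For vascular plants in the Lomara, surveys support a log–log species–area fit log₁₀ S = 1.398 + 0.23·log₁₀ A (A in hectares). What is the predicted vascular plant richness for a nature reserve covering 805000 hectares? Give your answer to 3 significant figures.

S = 25 × 805000^0.23 = 25 × 22.82 ≈ 570.6

571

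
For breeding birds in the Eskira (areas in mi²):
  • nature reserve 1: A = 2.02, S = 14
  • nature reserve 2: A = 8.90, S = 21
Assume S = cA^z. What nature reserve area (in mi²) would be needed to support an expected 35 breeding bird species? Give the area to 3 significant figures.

z = ln(21/14) / ln(8.9/2.02) = 0.4055 / 1.4830 = 0.2734
c = 14 / 2.02^0.2734 = 14 / 1.212 = 11.55
A = (35/11.55)^(1/0.2734) ⇒ ln A = ln(3.03)/0.2734 = 4.0544
A = e^4.0544 ≈ 57.65 mi²

57.6 mi²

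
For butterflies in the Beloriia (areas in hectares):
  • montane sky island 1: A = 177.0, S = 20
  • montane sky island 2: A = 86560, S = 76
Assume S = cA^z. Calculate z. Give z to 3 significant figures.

Taking logs: ln S = ln c + z ln A, so z = (ln S₂ − ln S₁)/(ln A₂ − ln A₁).
z = ln(76/20) / ln(86560/177) = ln(3.8) / ln(489) = 1.3350 / 6.1924 = 0.2156

0.216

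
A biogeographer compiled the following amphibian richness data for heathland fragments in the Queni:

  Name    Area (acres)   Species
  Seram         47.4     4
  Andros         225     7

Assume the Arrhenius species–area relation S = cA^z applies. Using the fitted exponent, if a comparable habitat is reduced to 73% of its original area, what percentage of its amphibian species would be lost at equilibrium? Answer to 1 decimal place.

z = ln(7/4) / ln(225/47.4) = 0.5596 / 1.5575 = 0.3593
S_new/S_old = (A_new/A_old)^z = 0.73^0.3593 = exp(0.3593 × -0.3147) = 0.8931
Fraction lost = 1 − 0.8931 = 0.1069

10.7%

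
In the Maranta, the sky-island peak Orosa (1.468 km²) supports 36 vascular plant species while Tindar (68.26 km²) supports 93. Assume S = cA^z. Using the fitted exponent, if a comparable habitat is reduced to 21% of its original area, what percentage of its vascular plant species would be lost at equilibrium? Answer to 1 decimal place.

z = ln(93/36) / ln(68.26/1.468) = 0.9491 / 3.8394 = 0.2472
S_new/S_old = (A_new/A_old)^z = 0.21^0.2472 = exp(0.2472 × -1.5606) = 0.6799
Fraction lost = 1 − 0.6799 = 0.3201

32.0%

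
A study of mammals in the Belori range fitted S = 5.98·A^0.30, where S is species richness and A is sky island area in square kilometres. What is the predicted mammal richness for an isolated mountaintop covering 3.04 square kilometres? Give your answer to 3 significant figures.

8.35

S = 5.98 × 3.04^0.3 = 5.98 × 1.396 ≈ 8.348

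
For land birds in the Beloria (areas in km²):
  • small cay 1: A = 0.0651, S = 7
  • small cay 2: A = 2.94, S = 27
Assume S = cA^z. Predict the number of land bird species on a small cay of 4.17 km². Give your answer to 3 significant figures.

30.6

z = ln(27/7) / ln(2.94/0.0651) = 1.3499 / 3.8102 = 0.3543
c = 7 / 0.0651^0.3543 = 7 / 0.3799 = 18.43
S₃ = 18.43 × 4.17^0.3543 = 18.43 × 1.658 ≈ 30.56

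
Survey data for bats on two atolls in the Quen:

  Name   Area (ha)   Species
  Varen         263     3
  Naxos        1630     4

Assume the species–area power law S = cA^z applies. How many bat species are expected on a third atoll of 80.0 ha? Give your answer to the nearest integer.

2

z = ln(4/3) / ln(1630/263) = 0.2877 / 1.8242 = 0.1577
c = 3 / 263^0.1577 = 3 / 2.408 = 1.246
S₃ = 1.246 × 80^0.1577 = 1.246 × 1.996 ≈ 2.487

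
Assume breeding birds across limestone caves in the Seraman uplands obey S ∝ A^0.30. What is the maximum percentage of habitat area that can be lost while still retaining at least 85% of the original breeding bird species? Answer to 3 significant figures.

Need (A_new/A_old)^0.3 = 0.85, so A_new/A_old = 0.85^(1/0.3) = 0.85^3.333
ln(A_new/A_old) = ln 0.85 / 0.3 = -0.1625 / 0.3 = -0.5417
A_new/A_old = e^-0.5417 ≈ 0.5817
Fraction that can be lost = 1 − 0.5817 = 0.4183

41.8%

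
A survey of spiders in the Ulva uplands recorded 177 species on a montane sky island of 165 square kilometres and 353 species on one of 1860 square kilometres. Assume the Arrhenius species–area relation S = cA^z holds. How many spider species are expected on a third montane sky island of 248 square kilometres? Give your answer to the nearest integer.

z = ln(353/177) / ln(1860/165) = 0.6903 / 2.4224 = 0.2850
c = 177 / 165^0.2850 = 177 / 4.285 = 41.31
S₃ = 41.31 × 248^0.2850 = 41.31 × 4.812 ≈ 198.8

199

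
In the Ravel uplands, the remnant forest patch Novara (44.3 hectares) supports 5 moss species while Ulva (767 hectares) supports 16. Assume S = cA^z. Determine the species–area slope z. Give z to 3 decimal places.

Taking logs: ln S = ln c + z ln A, so z = (ln S₂ − ln S₁)/(ln A₂ − ln A₁).
z = ln(16/5) / ln(767/44.3) = ln(3.2) / ln(17.31) = 1.1632 / 2.8515 = 0.4079

0.408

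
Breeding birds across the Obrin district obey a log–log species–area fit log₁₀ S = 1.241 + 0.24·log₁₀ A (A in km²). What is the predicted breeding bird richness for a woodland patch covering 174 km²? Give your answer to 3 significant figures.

60.1

S = 17.42 × 174^0.24
ln S = ln 17.42 + 0.24 × ln 174 = 2.8575 + 0.24 × 5.1591 = 4.0957
S = e^4.0957 ≈ 60.08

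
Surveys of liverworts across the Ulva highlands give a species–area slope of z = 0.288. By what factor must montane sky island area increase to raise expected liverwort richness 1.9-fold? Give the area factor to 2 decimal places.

9.29

(A₂/A₁)^0.288 = 1.9, so A₂/A₁ = 1.9^(1/0.288) = 1.9^3.472
ln(A₂/A₁) = ln 1.9 / 0.288 = 0.6419 / 0.288 = 2.2287
A₂/A₁ = e^2.2287 ≈ 9.287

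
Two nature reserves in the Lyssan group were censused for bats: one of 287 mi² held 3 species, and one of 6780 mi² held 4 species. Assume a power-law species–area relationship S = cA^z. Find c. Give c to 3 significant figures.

z = ln(S₂/S₁) / ln(A₂/A₁) = ln(4/3) / ln(6780/287) = 0.2877 / 3.1623 = 0.0910
c = S₁ / A₁^z = 3 / 287^0.0910 = 3 / 1.673 = 1.793

1.79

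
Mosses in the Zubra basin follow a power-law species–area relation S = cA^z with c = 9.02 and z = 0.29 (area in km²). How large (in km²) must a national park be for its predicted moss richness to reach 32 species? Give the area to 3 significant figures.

32 = 9.02 × A^0.29  ⇒  A^0.29 = 32/9.02 = 3.548
ln A = ln(3.548) / 0.29 = 1.2663 / 0.29 = 4.3665
A = e^4.3665 ≈ 78.77 km²

78.8 km²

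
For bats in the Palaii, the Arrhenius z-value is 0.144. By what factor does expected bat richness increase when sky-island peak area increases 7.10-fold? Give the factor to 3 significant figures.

S₂/S₁ = (A₂/A₁)^z = 7.1^0.144
ln(S₂/S₁) = 0.144 × ln 7.1 = 0.144 × 1.9601 = 0.2823
S₂/S₁ = e^0.2823 ≈ 1.326

1.33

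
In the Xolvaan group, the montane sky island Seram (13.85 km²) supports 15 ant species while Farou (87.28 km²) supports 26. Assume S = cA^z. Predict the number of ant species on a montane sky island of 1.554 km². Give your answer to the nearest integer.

z = ln(26/15) / ln(87.28/13.85) = 0.5500 / 1.8408 = 0.2988
c = 15 / 13.85^0.2988 = 15 / 2.193 = 6.839
S₃ = 6.839 × 1.554^0.2988 = 6.839 × 1.141 ≈ 7.802

8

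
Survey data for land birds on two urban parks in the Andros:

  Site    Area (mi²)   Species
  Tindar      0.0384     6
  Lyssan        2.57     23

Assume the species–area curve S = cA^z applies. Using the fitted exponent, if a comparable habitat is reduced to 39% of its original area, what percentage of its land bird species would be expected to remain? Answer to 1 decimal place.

z = ln(23/6) / ln(2.57/0.0384) = 1.3437 / 4.2036 = 0.3197
S_new/S_old = (A_new/A_old)^z = 0.39^0.3197 = exp(0.3197 × -0.9416) = 0.7401

74.0%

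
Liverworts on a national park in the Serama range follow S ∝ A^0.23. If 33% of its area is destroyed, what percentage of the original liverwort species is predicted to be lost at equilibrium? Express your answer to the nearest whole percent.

9%

S_new/S_old = (A_new/A_old)^z = 0.67^0.23
= exp(0.23 × ln 0.67) = exp(0.23 × -0.4005) = exp(-0.0921) ≈ 0.912
Fraction lost = 1 − 0.912 = 0.088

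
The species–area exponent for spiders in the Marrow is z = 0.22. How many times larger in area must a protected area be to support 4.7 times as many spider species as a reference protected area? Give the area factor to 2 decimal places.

(A₂/A₁)^0.22 = 4.7, so A₂/A₁ = 4.7^(1/0.22) = 4.7^4.545
ln(A₂/A₁) = ln 4.7 / 0.22 = 1.5476 / 0.22 = 7.0344
A₂/A₁ = e^7.0344 ≈ 1135

1134.99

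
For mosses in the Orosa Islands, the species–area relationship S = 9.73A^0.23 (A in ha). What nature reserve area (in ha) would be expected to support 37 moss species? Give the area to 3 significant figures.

37 = 9.73 × A^0.23  ⇒  A^0.23 = 37/9.73 = 3.803
ln A = ln(3.803) / 0.23 = 1.3357 / 0.23 = 5.8074
A = e^5.8074 ≈ 332.8 ha

333 ha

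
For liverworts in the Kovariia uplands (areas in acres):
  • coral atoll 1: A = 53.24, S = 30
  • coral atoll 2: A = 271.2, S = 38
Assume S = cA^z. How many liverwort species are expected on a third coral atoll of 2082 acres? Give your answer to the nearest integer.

51

z = ln(38/30) / ln(271.2/53.24) = 0.2364 / 1.6280 = 0.1452
c = 30 / 53.24^0.1452 = 30 / 1.781 = 16.85
S₃ = 16.85 × 2082^0.1452 = 16.85 × 3.033 ≈ 51.09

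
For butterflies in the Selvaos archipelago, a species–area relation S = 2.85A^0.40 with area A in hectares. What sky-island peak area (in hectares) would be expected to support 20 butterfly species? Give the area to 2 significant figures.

20 = 2.85 × A^0.4  ⇒  A^0.4 = 20/2.85 = 7.018
ln A = ln(7.018) / 0.4 = 1.9484 / 0.4 = 4.8710
A = e^4.8710 ≈ 130.5 hectares

130 hectares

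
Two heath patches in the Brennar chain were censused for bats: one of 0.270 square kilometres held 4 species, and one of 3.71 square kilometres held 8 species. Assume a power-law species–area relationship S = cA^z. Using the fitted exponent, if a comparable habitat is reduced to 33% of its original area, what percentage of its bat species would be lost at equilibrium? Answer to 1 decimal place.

z = ln(8/4) / ln(3.71/0.27) = 0.6931 / 2.6204 = 0.2645
S_new/S_old = (A_new/A_old)^z = 0.33^0.2645 = exp(0.2645 × -1.1087) = 0.7458
Fraction lost = 1 − 0.7458 = 0.2542

25.4%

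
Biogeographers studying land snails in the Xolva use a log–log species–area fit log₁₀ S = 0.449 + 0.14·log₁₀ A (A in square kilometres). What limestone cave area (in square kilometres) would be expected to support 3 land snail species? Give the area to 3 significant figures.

3 = 2.812 × A^0.14  ⇒  A^0.14 = 3/2.812 = 1.067
ln A = ln(1.067) / 0.14 = 0.0648 / 0.14 = 0.4625
A = e^0.4625 ≈ 1.588 square kilometres

1.59 square kilometres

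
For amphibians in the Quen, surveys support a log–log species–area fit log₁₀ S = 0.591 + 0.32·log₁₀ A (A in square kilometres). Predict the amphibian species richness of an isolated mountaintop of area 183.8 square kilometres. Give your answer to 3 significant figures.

20.7

S = 3.899 × 183.8^0.32
ln S = ln 3.899 + 0.32 × ln 183.8 = 1.3608 + 0.32 × 5.2138 = 3.0293
S = e^3.0293 ≈ 20.68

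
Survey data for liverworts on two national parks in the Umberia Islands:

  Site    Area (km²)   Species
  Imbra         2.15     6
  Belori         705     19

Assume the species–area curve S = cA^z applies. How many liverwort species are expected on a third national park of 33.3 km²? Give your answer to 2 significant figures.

z = ln(19/6) / ln(705/2.15) = 1.1527 / 5.7927 = 0.1990
c = 6 / 2.15^0.1990 = 6 / 1.165 = 5.152
S₃ = 5.152 × 33.3^0.1990 = 5.152 × 2.009 ≈ 10.35

10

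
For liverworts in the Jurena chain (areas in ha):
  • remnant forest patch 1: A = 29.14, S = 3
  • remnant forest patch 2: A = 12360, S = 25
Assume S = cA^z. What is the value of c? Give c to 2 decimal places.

0.92

z = ln(S₂/S₁) / ln(A₂/A₁) = ln(25/3) / ln(12360/29.14) = 2.1203 / 6.0501 = 0.3505
c = S₁ / A₁^z = 3 / 29.14^0.3505 = 3 / 3.26 = 0.9202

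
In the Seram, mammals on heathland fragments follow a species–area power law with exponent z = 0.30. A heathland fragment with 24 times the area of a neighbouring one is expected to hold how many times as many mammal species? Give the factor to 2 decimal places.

2.59

S₂/S₁ = (A₂/A₁)^z = 24^0.3
ln(S₂/S₁) = 0.3 × ln 24 = 0.3 × 3.1781 = 0.9534
S₂/S₁ = e^0.9534 ≈ 2.595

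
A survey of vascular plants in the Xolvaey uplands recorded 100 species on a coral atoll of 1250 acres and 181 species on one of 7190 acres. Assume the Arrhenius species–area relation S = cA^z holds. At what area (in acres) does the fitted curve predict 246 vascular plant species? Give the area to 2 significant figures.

z = ln(181/100) / ln(7190/1250) = 0.5933 / 1.7495 = 0.3391
c = 100 / 1250^0.3391 = 100 / 11.23 = 8.907
A = (246/8.907)^(1/0.3391) ⇒ ln A = ln(27.62)/0.3391 = 9.7852
A = e^9.7852 ≈ 17769 acres

18000 acres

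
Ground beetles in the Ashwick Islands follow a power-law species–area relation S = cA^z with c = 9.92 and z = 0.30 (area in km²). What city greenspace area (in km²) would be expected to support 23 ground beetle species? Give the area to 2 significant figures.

23 = 9.92 × A^0.3  ⇒  A^0.3 = 23/9.92 = 2.319
ln A = ln(2.319) / 0.3 = 0.8409 / 0.3 = 2.8031
A = e^2.8031 ≈ 16.5 km²

16 km²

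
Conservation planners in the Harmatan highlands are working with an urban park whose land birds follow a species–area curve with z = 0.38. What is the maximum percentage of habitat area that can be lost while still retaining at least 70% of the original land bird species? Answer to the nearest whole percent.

Need (A_new/A_old)^0.38 = 0.7, so A_new/A_old = 0.7^(1/0.38) = 0.7^2.632
ln(A_new/A_old) = ln 0.7 / 0.38 = -0.3567 / 0.38 = -0.9386
A_new/A_old = e^-0.9386 ≈ 0.3912
Fraction that can be lost = 1 − 0.3912 = 0.6088

61%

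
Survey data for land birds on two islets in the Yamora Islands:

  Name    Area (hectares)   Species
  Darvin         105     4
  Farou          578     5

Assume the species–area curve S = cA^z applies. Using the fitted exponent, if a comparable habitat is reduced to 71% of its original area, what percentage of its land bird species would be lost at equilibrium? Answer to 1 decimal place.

z = ln(5/4) / ln(578/105) = 0.2231 / 1.7056 = 0.1308
S_new/S_old = (A_new/A_old)^z = 0.71^0.1308 = exp(0.1308 × -0.3425) = 0.9562
Fraction lost = 1 − 0.9562 = 0.04382

4.4%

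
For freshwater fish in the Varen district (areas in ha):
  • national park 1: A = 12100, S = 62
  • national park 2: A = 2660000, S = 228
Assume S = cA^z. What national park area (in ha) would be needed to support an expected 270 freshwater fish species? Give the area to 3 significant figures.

z = ln(228/62) / ln(2660000/12100) = 1.3022 / 5.3929 = 0.2415
c = 62 / 12100^0.2415 = 62 / 9.68 = 6.405
A = (270/6.405)^(1/0.2415) ⇒ ln A = ln(42.15)/0.2415 = 15.4940
A = e^15.4940 ≈ 5357651 ha

5360000 ha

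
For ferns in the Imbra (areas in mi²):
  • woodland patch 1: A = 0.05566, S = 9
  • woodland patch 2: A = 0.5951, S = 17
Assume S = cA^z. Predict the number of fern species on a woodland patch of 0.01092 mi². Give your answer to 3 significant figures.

5.81

z = ln(17/9) / ln(0.5951/0.05566) = 0.6360 / 2.3695 = 0.2684
c = 9 / 0.05566^0.2684 = 9 / 0.4606 = 19.54
S₃ = 19.54 × 0.01092^0.2684 = 19.54 × 0.2975 ≈ 5.813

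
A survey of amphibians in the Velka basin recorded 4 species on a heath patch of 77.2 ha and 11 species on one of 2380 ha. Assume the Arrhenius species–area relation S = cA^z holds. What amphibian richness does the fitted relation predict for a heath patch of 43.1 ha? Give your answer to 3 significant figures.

z = ln(11/4) / ln(2380/77.2) = 1.0116 / 3.4285 = 0.2951
c = 4 / 77.2^0.2951 = 4 / 3.605 = 1.109
S₃ = 1.109 × 43.1^0.2951 = 1.109 × 3.036 ≈ 3.368

3.37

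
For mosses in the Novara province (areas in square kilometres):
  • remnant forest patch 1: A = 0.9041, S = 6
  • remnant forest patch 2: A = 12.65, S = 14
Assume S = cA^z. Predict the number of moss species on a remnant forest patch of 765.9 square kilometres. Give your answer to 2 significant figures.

z = ln(14/6) / ln(12.65/0.9041) = 0.8473 / 2.6385 = 0.3211
c = 6 / 0.9041^0.3211 = 6 / 0.9681 = 6.197
S₃ = 6.197 × 765.9^0.3211 = 6.197 × 8.437 ≈ 52.29

52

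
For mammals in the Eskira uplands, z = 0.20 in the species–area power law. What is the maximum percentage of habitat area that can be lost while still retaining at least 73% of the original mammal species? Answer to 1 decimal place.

Need (A_new/A_old)^0.2 = 0.73, so A_new/A_old = 0.73^(1/0.2) = 0.73^5
ln(A_new/A_old) = ln 0.73 / 0.2 = -0.3147 / 0.2 = -1.5736
A_new/A_old = e^-1.5736 ≈ 0.2073
Fraction that can be lost = 1 − 0.2073 = 0.7927

79.3%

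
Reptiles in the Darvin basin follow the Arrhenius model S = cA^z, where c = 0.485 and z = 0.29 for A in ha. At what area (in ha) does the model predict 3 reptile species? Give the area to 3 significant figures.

3 = 0.485 × A^0.29  ⇒  A^0.29 = 3/0.485 = 6.186
ln A = ln(6.186) / 0.29 = 1.8222 / 0.29 = 6.2835
A = e^6.2835 ≈ 535.7 ha

536 ha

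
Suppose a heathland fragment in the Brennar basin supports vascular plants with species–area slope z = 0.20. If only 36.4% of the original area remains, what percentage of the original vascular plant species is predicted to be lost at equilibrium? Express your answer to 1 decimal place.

S_new/S_old = (A_new/A_old)^z = 0.364^0.2
= exp(0.2 × ln 0.364) = exp(0.2 × -1.0106) = exp(-0.2021) ≈ 0.817
Fraction lost = 1 − 0.817 = 0.183

18.3%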